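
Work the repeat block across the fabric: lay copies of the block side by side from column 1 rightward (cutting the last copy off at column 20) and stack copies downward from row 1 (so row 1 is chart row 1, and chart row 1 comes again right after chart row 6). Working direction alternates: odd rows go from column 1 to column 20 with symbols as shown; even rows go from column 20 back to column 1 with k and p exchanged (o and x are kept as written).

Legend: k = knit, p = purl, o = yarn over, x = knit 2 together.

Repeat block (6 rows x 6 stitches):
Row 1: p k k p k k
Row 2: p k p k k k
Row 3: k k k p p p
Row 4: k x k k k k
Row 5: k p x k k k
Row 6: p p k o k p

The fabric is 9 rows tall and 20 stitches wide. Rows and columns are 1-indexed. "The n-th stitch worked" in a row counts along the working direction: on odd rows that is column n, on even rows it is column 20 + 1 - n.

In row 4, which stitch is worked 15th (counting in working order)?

Row 4 uses chart row ((4-1) mod 6)+1 = 4. Row 4 is even, so WS.
Chart row 4 tiled across columns 1-20: k x k k k k k x k k k k k x k k k k k x
WS row: flip the tiled sequence (start at column 20) and apply k<->p; o and x stay.
Row 4 as worked: x p p p p p x p p p p p x p p p p p x p
Counting 15 along the worked row gives p.

Result:
p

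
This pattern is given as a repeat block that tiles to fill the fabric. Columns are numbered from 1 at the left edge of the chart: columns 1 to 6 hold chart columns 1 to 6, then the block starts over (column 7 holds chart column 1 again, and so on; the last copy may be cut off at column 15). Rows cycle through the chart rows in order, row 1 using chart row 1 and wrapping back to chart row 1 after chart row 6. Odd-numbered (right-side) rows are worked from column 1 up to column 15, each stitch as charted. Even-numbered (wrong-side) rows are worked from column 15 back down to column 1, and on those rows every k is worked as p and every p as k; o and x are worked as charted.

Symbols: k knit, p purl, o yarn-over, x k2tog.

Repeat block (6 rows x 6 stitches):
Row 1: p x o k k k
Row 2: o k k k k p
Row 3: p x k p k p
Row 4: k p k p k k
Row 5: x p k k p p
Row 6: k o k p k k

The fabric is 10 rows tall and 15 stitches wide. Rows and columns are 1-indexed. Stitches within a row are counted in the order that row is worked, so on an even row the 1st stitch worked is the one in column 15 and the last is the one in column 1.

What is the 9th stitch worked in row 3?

== STITCH ==
k

Derivation:
For row 3: chart row = ((3-1) mod 6) + 1 = 3; this is a RS (odd) row.
Chart row 3 tiled across columns 1-15: p x k p k p p x k p k p p x k
RS: work column 1 to column 15, symbols as charted — the tiled row is the row as worked.
The 9th stitch worked is k.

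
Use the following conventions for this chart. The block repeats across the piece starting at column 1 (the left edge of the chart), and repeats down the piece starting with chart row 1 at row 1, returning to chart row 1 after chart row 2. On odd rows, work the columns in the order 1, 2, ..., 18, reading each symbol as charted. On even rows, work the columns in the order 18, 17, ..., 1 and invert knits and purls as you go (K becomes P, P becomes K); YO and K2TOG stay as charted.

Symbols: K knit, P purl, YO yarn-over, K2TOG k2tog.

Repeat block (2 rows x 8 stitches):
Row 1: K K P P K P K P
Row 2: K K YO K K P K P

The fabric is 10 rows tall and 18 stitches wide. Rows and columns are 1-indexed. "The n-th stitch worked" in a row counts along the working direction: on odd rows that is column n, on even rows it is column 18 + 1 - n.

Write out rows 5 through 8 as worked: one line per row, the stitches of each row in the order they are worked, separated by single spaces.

== ROWS AS WORKED ==
K K P P K P K P K K P P K P K P K K
P P K P K P P YO P P K P K P P YO P P
K K P P K P K P K K P P K P K P K K
P P K P K P P YO P P K P K P P YO P P

Derivation:
Row 5: chart row 1, RS - tile across columns 1-18 and work as-is.
Row 6: chart row 2, WS - tiled (columns 1-18): K K YO K K P K P K K YO K K P K P K K; work from column 18 back to 1 with K<->P swapped.
Row 7: chart row 1, RS - tile across columns 1-18 and work as-is.
Row 8: chart row 2, WS - tiled (columns 1-18): K K YO K K P K P K K YO K K P K P K K; work from column 18 back to 1 with K<->P swapped.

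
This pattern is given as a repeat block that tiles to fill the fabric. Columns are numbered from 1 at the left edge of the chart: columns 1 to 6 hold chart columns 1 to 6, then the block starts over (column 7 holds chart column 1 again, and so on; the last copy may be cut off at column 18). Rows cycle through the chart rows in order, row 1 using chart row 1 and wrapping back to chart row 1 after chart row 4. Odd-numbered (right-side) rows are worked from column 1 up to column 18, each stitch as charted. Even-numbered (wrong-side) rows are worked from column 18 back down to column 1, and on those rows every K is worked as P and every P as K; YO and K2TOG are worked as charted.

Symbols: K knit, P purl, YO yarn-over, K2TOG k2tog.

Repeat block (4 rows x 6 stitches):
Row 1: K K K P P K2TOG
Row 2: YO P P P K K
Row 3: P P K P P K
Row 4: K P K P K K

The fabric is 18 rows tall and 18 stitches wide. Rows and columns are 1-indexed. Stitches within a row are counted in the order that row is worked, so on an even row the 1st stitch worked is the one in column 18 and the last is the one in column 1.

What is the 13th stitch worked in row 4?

Row 4: (4-1) mod 4 = 3, so use chart row 4. Even row -> WS.
Chart row 4 tiled across columns 1-18: K P K P K K K P K P K K K P K P K K
Wrong side: read the tiled row from column 18 down to 1 and exchange K with P (leave YO, K2TOG).
Row 4 as worked: P P K P K P P P K P K P P P K P K P
Counting 13 along the worked row gives P.

Result:
P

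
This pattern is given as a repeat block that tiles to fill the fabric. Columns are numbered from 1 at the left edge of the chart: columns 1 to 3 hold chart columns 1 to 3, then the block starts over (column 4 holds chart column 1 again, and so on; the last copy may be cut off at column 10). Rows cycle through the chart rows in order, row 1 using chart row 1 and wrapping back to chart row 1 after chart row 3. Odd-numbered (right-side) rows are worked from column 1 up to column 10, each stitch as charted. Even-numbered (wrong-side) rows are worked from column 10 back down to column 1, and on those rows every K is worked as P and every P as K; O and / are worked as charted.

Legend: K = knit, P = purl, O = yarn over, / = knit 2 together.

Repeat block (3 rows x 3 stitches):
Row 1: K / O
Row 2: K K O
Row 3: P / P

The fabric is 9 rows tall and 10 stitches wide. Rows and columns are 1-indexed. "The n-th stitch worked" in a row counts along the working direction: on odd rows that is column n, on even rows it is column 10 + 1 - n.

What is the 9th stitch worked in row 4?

Row 4 uses chart row ((4-1) mod 3)+1 = 1. Row 4 is even, so WS.
Chart row 1 tiled across columns 1-10: K / O K / O K / O K
WS row: flip the tiled sequence (start at column 10) and apply K<->P; O and / stay.
Row 4 as worked: P O / P O / P O / P
Stitch 9 in working order -> /

Stitch:
/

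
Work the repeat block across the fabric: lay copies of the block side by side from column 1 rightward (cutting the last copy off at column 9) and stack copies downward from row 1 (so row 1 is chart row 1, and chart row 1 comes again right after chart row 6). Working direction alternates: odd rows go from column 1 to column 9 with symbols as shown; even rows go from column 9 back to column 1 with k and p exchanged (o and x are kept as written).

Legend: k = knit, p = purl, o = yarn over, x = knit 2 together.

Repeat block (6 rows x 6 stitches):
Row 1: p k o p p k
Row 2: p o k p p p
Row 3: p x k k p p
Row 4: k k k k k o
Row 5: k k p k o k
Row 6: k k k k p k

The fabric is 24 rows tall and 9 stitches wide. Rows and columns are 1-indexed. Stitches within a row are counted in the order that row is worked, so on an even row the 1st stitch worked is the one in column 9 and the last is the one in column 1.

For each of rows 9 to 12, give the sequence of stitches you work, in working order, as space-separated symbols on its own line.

Result:
p x k k p p p x k
p p p o p p p p p
k k p k o k k k p
p p p p k p p p p

Derivation:
Row 9: chart row 3, RS - tile across columns 1-9 and work as-is.
Row 10: chart row 4, WS - tiled (columns 1-9): k k k k k o k k k; work from column 9 back to 1 with k<->p swapped.
Row 11: chart row 5, RS - tile across columns 1-9 and work as-is.
Row 12: chart row 6, WS - tiled (columns 1-9): k k k k p k k k k; work from column 9 back to 1 with k<->p swapped.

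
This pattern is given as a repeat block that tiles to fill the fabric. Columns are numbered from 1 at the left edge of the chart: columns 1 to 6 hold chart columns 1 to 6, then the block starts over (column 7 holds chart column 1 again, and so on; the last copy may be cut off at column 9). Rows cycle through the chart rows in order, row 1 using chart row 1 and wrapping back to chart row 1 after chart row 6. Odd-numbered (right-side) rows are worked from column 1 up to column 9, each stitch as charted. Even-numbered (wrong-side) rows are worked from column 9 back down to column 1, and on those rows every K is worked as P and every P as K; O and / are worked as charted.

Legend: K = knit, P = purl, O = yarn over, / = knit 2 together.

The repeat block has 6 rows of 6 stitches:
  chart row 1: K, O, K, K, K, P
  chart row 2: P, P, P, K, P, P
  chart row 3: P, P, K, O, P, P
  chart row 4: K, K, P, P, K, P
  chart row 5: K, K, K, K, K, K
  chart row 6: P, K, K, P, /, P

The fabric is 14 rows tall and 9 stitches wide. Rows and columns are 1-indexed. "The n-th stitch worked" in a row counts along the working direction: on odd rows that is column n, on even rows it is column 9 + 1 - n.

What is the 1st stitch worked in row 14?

Row 14 uses chart row ((14-1) mod 6)+1 = 2. Row 14 is even, so WS.
Chart row 2 tiled across columns 1-9: P P P K P P P P P
WS: work from column 9 back to column 1 (reverse the tiled row), swapping K<->P (O and / unchanged).
Row 14 as worked: K K K K K P K K K
Counting 1 along the worked row gives K.

Stitch:
K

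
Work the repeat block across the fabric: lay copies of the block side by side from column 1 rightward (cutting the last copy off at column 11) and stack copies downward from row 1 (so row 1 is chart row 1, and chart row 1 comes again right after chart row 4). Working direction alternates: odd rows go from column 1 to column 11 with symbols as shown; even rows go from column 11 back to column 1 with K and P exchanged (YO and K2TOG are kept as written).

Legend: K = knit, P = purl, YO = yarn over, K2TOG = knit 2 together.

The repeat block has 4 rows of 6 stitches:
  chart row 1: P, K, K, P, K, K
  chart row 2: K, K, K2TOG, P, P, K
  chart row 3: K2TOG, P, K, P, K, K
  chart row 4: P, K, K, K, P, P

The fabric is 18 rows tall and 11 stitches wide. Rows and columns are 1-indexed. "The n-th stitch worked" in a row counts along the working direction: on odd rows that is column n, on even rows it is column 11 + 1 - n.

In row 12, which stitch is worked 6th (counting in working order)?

Stitch:
K

Derivation:
For row 12: chart row = ((12-1) mod 4) + 1 = 4; this is a WS (even) row.
Chart row 4 tiled across columns 1-11: P K K K P P P K K K P
WS: work from column 11 back to column 1 (reverse the tiled row), swapping K<->P (YO and K2TOG unchanged).
Row 12 as worked: K P P P K K K P P P K
Stitch 6 in working order -> K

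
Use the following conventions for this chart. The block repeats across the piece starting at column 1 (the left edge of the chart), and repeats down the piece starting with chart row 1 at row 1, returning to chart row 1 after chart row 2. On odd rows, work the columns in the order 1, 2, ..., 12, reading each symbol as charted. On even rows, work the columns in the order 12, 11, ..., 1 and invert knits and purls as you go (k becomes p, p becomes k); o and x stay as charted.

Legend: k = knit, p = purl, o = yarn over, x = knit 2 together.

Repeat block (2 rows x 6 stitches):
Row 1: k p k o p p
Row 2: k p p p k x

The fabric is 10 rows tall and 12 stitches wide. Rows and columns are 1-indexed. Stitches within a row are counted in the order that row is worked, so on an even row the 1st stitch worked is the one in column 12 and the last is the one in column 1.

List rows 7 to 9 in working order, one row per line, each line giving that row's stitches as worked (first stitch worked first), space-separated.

== ROWS AS WORKED ==
k p k o p p k p k o p p
x p k k k p x p k k k p
k p k o p p k p k o p p

Derivation:
Row 7: chart row 1, RS - tile across columns 1-12 and work as-is.
Row 8: chart row 2, WS - tiled (columns 1-12): k p p p k x k p p p k x; work from column 12 back to 1 with k<->p swapped.
Row 9: chart row 1, RS - tile across columns 1-12 and work as-is.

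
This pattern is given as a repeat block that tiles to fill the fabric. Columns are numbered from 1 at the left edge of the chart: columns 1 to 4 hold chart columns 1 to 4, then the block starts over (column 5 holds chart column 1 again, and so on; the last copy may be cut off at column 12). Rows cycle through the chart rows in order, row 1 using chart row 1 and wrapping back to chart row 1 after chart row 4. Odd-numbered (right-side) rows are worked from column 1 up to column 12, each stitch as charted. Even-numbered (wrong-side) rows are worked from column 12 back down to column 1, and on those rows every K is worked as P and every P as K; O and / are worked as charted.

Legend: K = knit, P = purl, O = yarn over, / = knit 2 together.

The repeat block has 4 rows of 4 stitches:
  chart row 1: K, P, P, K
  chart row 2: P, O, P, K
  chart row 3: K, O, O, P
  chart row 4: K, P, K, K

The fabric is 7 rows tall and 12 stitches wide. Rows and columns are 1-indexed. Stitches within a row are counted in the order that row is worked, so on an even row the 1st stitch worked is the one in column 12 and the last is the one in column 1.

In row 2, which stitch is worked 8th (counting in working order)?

Stitch:
K

Derivation:
For row 2: chart row = ((2-1) mod 4) + 1 = 2; this is a WS (even) row.
Chart row 2 tiled across columns 1-12: P O P K P O P K P O P K
Wrong side: read the tiled row from column 12 down to 1 and exchange K with P (leave O, /).
Row 2 as worked: P K O K P K O K P K O K
The 8th stitch worked is K.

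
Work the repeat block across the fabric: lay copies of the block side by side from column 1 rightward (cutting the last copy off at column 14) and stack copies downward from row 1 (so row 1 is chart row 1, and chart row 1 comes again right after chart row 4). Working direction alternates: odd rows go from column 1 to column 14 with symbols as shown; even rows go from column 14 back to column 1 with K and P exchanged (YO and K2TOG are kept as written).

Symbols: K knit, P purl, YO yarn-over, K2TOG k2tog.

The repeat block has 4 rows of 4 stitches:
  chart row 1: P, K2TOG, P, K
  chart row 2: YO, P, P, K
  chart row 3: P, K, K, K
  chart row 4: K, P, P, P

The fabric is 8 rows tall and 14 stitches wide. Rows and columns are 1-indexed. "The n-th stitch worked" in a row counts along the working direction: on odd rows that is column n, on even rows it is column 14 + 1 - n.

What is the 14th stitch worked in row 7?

Row 7 uses chart row ((7-1) mod 4)+1 = 3. Row 7 is odd, so RS.
Chart row 3 tiled across columns 1-14: P K K K P K K K P K K K P K
RS: work column 1 to column 14, symbols as charted — the tiled row is the row as worked.
Counting 14 along the worked row gives K.

Result:
K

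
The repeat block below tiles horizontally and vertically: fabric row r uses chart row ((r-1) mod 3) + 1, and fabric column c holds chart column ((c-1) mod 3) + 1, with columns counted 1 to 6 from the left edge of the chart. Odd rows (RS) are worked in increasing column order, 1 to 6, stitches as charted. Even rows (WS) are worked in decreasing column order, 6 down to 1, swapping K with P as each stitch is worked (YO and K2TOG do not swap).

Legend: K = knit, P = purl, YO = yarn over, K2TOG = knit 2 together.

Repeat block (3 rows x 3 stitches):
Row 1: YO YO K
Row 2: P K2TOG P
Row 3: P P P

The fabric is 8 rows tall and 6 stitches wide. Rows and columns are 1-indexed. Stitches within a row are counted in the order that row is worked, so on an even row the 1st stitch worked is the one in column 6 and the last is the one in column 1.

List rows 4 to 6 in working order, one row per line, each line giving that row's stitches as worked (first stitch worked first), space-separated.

Row 4: chart row 1, WS - tiled (columns 1-6): YO YO K YO YO K; work from column 6 back to 1 with K<->P swapped.
Row 5: chart row 2, RS - tile across columns 1-6 and work as-is.
Row 6: chart row 3, WS - tiled (columns 1-6): P P P P P P; work from column 6 back to 1 with K<->P swapped.

Result:
P YO YO P YO YO
P K2TOG P P K2TOG P
K K K K K K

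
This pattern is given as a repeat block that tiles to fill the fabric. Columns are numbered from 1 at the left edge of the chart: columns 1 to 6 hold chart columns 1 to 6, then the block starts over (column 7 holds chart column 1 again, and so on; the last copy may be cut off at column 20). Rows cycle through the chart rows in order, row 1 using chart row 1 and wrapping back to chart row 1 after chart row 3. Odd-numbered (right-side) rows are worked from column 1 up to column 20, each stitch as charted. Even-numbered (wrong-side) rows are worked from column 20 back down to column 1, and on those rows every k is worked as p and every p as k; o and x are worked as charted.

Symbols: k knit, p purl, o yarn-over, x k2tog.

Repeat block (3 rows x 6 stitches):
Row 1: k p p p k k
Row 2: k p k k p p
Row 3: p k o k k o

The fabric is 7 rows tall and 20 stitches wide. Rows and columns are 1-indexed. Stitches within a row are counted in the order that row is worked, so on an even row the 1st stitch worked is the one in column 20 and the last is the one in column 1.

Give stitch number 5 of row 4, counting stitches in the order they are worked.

For row 4: chart row = ((4-1) mod 3) + 1 = 1; this is a WS (even) row.
Chart row 1 tiled across columns 1-20: k p p p k k k p p p k k k p p p k k k p
WS row: flip the tiled sequence (start at column 20) and apply k<->p; o and x stay.
Row 4 as worked: k p p p k k k p p p k k k p p p k k k p
Counting 5 along the worked row gives k.

Result:
k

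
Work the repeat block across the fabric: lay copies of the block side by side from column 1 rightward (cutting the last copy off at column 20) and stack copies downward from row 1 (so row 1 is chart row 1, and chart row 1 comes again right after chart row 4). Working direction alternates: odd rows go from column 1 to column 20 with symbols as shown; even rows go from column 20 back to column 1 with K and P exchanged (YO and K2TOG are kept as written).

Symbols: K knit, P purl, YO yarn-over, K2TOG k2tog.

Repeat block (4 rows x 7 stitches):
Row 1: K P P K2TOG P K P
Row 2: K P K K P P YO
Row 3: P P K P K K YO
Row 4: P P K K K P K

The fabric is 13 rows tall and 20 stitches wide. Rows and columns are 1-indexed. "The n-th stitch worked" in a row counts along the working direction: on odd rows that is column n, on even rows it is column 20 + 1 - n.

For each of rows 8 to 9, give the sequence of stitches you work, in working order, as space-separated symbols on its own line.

Result:
K P P P K K P K P P P K K P K P P P K K
K P P K2TOG P K P K P P K2TOG P K P K P P K2TOG P K

Derivation:
Row 8: chart row 4, WS - tiled (columns 1-20): P P K K K P K P P K K K P K P P K K K P; work from column 20 back to 1 with K<->P swapped.
Row 9: chart row 1, RS - tile across columns 1-20 and work as-is.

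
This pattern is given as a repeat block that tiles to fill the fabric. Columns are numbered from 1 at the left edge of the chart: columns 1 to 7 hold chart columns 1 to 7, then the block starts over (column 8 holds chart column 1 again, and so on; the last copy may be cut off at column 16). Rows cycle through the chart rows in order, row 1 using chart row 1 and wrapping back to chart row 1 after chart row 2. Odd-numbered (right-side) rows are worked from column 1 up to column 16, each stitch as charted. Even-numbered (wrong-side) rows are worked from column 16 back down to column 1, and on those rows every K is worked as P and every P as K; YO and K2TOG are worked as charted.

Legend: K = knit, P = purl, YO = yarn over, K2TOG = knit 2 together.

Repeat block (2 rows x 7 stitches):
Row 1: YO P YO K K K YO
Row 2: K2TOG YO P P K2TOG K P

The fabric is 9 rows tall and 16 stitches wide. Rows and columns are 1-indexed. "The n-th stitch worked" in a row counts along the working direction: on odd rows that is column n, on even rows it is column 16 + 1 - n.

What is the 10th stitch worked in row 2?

For row 2: chart row = ((2-1) mod 2) + 1 = 2; this is a WS (even) row.
Chart row 2 tiled across columns 1-16: K2TOG YO P P K2TOG K P K2TOG YO P P K2TOG K P K2TOG YO
WS: work from column 16 back to column 1 (reverse the tiled row), swapping K<->P (YO and K2TOG unchanged).
Row 2 as worked: YO K2TOG K P K2TOG K K YO K2TOG K P K2TOG K K YO K2TOG
The 10th stitch worked is K.

Result:
K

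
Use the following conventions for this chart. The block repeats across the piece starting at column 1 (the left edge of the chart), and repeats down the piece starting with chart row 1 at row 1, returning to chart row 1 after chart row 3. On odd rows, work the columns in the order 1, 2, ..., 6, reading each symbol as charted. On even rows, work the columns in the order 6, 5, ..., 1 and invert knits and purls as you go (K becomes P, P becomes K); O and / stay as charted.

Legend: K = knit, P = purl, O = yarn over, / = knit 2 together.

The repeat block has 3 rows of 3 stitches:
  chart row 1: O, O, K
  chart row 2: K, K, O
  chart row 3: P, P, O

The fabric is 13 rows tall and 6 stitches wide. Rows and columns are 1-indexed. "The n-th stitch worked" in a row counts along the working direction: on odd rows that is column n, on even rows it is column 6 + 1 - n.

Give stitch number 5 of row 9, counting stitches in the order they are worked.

For row 9: chart row = ((9-1) mod 3) + 1 = 3; this is a RS (odd) row.
Chart row 3 tiled across columns 1-6: P P O P P O
Right side: take the tiled row as-is (worked left to right from column 1).
Stitch 5 in working order -> P

Result:
P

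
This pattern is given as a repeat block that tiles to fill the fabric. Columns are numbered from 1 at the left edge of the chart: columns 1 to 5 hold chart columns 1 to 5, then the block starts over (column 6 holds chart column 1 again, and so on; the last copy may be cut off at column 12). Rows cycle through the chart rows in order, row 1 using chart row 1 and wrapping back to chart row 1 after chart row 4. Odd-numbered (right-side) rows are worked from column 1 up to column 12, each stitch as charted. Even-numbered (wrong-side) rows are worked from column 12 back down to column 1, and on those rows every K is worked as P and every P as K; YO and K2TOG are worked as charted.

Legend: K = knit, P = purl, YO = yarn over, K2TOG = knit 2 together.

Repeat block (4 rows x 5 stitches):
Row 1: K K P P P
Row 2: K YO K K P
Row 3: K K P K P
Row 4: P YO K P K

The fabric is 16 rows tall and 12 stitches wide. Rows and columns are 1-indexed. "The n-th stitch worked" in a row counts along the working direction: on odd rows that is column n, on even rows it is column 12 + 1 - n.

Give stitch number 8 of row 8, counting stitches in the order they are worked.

== STITCH ==
P

Derivation:
For row 8: chart row = ((8-1) mod 4) + 1 = 4; this is a WS (even) row.
Chart row 4 tiled across columns 1-12: P YO K P K P YO K P K P YO
WS: work from column 12 back to column 1 (reverse the tiled row), swapping K<->P (YO and K2TOG unchanged).
Row 8 as worked: YO K P K P YO K P K P YO K
Counting 8 along the worked row gives P.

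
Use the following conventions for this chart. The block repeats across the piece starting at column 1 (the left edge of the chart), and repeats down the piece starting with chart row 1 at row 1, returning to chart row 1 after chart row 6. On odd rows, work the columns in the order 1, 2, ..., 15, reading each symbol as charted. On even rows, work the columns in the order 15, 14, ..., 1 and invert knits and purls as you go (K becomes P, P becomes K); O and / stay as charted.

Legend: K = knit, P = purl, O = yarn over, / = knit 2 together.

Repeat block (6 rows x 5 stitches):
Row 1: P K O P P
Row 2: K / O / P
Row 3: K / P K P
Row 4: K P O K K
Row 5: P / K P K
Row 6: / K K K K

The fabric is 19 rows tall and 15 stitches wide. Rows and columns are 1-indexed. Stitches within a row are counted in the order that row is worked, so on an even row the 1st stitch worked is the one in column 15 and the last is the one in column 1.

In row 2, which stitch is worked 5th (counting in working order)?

Stitch:
P

Derivation:
Row 2 uses chart row ((2-1) mod 6)+1 = 2. Row 2 is even, so WS.
Chart row 2 tiled across columns 1-15: K / O / P K / O / P K / O / P
WS row: flip the tiled sequence (start at column 15) and apply K<->P; O and / stay.
Row 2 as worked: K / O / P K / O / P K / O / P
Counting 5 along the worked row gives P.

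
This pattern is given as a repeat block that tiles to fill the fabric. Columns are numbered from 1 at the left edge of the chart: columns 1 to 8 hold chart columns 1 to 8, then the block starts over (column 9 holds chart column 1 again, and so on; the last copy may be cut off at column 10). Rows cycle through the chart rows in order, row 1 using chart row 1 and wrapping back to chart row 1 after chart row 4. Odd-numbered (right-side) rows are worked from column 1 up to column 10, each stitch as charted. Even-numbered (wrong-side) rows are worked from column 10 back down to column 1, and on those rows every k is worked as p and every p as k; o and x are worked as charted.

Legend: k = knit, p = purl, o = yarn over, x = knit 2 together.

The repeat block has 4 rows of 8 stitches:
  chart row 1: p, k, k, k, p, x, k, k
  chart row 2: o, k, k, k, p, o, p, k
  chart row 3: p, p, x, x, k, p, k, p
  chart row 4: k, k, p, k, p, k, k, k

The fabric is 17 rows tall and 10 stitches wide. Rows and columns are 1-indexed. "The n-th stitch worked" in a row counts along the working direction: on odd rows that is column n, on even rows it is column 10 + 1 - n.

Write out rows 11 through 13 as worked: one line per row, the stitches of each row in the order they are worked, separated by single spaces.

Row 11: chart row 3, RS - tile across columns 1-10 and work as-is.
Row 12: chart row 4, WS - tiled (columns 1-10): k k p k p k k k k k; work from column 10 back to 1 with k<->p swapped.
Row 13: chart row 1, RS - tile across columns 1-10 and work as-is.

Result:
p p x x k p k p p p
p p p p p k p k p p
p k k k p x k k p k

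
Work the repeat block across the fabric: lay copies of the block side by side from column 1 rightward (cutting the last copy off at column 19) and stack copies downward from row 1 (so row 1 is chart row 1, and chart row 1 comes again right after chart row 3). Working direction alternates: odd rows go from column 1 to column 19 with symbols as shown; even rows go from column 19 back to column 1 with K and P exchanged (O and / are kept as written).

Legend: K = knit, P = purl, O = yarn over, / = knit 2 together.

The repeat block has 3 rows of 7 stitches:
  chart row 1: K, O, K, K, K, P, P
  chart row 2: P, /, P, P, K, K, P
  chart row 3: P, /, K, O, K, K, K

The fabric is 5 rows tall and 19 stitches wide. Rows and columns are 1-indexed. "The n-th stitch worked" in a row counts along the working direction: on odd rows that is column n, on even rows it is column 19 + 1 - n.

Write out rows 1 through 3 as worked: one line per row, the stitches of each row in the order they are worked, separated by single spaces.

== ROWS AS WORKED ==
K O K K K P P K O K K K P P K O K K K
P K K / K K P P K K / K K P P K K / K
P / K O K K K P / K O K K K P / K O K

Derivation:
Row 1: chart row 1, RS - tile across columns 1-19 and work as-is.
Row 2: chart row 2, WS - tiled (columns 1-19): P / P P K K P P / P P K K P P / P P K; work from column 19 back to 1 with K<->P swapped.
Row 3: chart row 3, RS - tile across columns 1-19 and work as-is.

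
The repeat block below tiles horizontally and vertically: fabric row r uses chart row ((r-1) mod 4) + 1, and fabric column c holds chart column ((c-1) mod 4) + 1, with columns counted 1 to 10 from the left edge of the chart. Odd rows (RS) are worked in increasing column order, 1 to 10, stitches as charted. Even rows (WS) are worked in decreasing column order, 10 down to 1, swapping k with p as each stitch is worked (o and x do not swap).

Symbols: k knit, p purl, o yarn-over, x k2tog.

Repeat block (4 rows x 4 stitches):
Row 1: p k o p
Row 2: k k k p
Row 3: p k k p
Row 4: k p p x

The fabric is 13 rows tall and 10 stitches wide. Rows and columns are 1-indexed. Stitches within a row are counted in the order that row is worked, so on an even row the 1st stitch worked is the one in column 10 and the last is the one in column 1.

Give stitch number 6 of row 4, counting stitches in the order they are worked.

== STITCH ==
p

Derivation:
For row 4: chart row = ((4-1) mod 4) + 1 = 4; this is a WS (even) row.
Chart row 4 tiled across columns 1-10: k p p x k p p x k p
WS: work from column 10 back to column 1 (reverse the tiled row), swapping k<->p (o and x unchanged).
Row 4 as worked: k p x k k p x k k p
The 6th stitch worked is p.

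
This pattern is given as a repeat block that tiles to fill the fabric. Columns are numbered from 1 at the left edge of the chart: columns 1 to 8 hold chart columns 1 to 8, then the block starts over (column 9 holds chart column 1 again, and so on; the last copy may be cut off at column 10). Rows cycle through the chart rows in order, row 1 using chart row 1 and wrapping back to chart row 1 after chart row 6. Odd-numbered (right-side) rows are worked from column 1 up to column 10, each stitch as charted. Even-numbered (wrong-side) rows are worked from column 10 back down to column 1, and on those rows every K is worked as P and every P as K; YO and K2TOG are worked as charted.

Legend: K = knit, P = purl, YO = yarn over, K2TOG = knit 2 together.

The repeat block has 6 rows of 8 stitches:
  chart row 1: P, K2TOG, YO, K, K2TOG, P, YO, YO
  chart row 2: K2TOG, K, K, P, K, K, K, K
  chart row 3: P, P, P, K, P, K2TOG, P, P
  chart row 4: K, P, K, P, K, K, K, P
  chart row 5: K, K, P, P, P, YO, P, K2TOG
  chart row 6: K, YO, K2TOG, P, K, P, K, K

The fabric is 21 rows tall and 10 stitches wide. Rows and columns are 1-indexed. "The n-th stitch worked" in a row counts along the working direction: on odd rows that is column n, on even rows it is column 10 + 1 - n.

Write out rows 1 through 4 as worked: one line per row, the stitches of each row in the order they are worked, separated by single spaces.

Row 1: chart row 1, RS - tile across columns 1-10 and work as-is.
Row 2: chart row 2, WS - tiled (columns 1-10): K2TOG K K P K K K K K2TOG K; work from column 10 back to 1 with K<->P swapped.
Row 3: chart row 3, RS - tile across columns 1-10 and work as-is.
Row 4: chart row 4, WS - tiled (columns 1-10): K P K P K K K P K P; work from column 10 back to 1 with K<->P swapped.

== ROWS AS WORKED ==
P K2TOG YO K K2TOG P YO YO P K2TOG
P K2TOG P P P P K P P K2TOG
P P P K P K2TOG P P P P
K P K P P P K P K P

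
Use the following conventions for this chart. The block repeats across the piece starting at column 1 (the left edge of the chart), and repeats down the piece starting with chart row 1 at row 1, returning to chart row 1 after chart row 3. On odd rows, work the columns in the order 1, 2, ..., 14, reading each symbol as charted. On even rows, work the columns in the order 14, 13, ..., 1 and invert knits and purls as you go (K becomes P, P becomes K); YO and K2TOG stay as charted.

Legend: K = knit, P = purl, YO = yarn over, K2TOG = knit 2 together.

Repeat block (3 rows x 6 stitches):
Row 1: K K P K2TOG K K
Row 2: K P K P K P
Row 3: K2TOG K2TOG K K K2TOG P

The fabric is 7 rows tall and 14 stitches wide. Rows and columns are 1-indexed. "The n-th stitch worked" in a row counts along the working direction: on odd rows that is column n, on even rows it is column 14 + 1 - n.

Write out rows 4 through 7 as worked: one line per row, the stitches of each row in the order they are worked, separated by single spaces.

== ROWS AS WORKED ==
P P P P K2TOG K P P P P K2TOG K P P
K P K P K P K P K P K P K P
K2TOG K2TOG K K2TOG P P K2TOG K2TOG K K2TOG P P K2TOG K2TOG
K K P K2TOG K K K K P K2TOG K K K K

Derivation:
Row 4: chart row 1, WS - tiled (columns 1-14): K K P K2TOG K K K K P K2TOG K K K K; work from column 14 back to 1 with K<->P swapped.
Row 5: chart row 2, RS - tile across columns 1-14 and work as-is.
Row 6: chart row 3, WS - tiled (columns 1-14): K2TOG K2TOG K K K2TOG P K2TOG K2TOG K K K2TOG P K2TOG K2TOG; work from column 14 back to 1 with K<->P swapped.
Row 7: chart row 1, RS - tile across columns 1-14 and work as-is.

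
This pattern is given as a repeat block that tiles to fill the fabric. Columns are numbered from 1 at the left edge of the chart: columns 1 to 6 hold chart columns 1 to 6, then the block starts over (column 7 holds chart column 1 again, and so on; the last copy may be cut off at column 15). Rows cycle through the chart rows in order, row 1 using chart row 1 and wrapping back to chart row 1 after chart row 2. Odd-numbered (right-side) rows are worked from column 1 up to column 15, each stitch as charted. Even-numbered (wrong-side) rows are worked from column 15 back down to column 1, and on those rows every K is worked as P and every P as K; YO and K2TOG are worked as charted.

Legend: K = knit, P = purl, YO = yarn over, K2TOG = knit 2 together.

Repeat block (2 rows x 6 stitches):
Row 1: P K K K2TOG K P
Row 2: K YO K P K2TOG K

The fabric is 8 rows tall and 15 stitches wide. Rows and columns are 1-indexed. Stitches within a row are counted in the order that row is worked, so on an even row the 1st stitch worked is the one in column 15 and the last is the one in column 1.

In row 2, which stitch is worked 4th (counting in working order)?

Result:
P

Derivation:
For row 2: chart row = ((2-1) mod 2) + 1 = 2; this is a WS (even) row.
Chart row 2 tiled across columns 1-15: K YO K P K2TOG K K YO K P K2TOG K K YO K
Wrong side: read the tiled row from column 15 down to 1 and exchange K with P (leave YO, K2TOG).
Row 2 as worked: P YO P P K2TOG K P YO P P K2TOG K P YO P
The 4th stitch worked is P.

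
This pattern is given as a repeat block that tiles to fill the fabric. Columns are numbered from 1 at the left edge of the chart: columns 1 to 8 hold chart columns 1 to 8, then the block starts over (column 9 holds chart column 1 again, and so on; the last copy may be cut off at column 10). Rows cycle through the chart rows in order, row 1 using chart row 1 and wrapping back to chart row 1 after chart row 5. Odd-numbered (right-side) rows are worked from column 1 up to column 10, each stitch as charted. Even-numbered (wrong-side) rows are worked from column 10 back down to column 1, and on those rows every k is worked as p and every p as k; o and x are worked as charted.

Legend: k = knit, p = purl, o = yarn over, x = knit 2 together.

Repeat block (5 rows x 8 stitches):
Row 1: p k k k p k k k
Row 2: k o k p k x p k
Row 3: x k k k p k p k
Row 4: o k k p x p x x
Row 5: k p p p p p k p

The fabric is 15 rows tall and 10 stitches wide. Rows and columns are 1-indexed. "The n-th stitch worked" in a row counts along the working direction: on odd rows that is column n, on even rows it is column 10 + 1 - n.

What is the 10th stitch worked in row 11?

Row 11 uses chart row ((11-1) mod 5)+1 = 1. Row 11 is odd, so RS.
Chart row 1 tiled across columns 1-10: p k k k p k k k p k
Right side: take the tiled row as-is (worked left to right from column 1).
Stitch 10 in working order -> k

Stitch:
k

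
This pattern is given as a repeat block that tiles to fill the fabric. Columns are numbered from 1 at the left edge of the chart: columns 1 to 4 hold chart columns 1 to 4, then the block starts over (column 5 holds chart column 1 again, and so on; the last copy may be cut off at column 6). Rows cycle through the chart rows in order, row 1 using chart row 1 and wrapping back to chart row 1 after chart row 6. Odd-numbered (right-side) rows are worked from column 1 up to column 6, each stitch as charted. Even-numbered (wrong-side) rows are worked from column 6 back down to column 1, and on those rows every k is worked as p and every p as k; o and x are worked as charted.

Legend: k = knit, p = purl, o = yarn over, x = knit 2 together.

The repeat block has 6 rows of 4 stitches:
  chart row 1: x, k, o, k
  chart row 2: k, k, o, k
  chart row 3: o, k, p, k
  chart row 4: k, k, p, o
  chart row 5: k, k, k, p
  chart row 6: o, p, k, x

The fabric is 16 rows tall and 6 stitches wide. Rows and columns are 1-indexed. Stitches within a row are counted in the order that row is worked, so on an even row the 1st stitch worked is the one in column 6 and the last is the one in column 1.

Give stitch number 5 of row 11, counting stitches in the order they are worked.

Row 11 uses chart row ((11-1) mod 6)+1 = 5. Row 11 is odd, so RS.
Chart row 5 tiled across columns 1-6: k k k p k k
RS row: no reversal, no swap; stitch n worked = column n.
Counting 5 along the worked row gives k.

== STITCH ==
k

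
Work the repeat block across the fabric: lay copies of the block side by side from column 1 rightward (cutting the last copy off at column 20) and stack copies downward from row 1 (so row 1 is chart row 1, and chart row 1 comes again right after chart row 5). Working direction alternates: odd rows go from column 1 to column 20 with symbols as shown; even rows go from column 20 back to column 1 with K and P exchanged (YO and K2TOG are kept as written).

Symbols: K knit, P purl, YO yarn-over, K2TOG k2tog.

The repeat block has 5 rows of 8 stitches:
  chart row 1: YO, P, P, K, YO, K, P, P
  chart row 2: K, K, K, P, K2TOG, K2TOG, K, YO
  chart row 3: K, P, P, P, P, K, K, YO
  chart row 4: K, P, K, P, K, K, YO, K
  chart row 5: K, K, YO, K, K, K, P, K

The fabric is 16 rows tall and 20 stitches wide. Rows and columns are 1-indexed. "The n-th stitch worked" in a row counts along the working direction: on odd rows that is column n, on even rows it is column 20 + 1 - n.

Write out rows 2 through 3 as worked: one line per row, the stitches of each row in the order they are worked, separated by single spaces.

Row 2: chart row 2, WS - tiled (columns 1-20): K K K P K2TOG K2TOG K YO K K K P K2TOG K2TOG K YO K K K P; work from column 20 back to 1 with K<->P swapped.
Row 3: chart row 3, RS - tile across columns 1-20 and work as-is.

Rows as worked:
K P P P YO P K2TOG K2TOG K P P P YO P K2TOG K2TOG K P P P
K P P P P K K YO K P P P P K K YO K P P P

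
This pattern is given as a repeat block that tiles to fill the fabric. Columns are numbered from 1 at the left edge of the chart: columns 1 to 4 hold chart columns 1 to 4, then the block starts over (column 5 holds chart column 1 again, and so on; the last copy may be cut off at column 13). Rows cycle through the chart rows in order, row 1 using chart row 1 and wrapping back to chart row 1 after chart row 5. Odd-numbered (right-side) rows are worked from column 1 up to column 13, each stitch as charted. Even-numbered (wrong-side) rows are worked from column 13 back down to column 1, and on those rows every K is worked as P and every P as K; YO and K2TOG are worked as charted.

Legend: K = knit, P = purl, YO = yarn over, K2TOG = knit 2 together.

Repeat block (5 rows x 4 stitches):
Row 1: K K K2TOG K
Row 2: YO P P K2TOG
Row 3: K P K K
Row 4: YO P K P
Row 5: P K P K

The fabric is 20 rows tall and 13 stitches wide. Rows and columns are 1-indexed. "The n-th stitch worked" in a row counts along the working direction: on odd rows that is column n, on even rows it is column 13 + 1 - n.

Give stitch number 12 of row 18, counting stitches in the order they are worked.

Row 18: (18-1) mod 5 = 2, so use chart row 3. Even row -> WS.
Chart row 3 tiled across columns 1-13: K P K K K P K K K P K K K
Wrong side: read the tiled row from column 13 down to 1 and exchange K with P (leave YO, K2TOG).
Row 18 as worked: P P P K P P P K P P P K P
Counting 12 along the worked row gives K.

Result:
K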